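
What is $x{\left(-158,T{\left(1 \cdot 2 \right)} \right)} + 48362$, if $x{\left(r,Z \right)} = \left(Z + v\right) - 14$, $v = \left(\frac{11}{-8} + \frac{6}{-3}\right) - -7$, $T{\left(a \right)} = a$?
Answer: $\frac{386829}{8} \approx 48354.0$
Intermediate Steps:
$v = \frac{29}{8}$ ($v = \left(11 \left(- \frac{1}{8}\right) + 6 \left(- \frac{1}{3}\right)\right) + 7 = \left(- \frac{11}{8} - 2\right) + 7 = - \frac{27}{8} + 7 = \frac{29}{8} \approx 3.625$)
$x{\left(r,Z \right)} = - \frac{83}{8} + Z$ ($x{\left(r,Z \right)} = \left(Z + \frac{29}{8}\right) - 14 = \left(\frac{29}{8} + Z\right) - 14 = - \frac{83}{8} + Z$)
$x{\left(-158,T{\left(1 \cdot 2 \right)} \right)} + 48362 = \left(- \frac{83}{8} + 1 \cdot 2\right) + 48362 = \left(- \frac{83}{8} + 2\right) + 48362 = - \frac{67}{8} + 48362 = \frac{386829}{8}$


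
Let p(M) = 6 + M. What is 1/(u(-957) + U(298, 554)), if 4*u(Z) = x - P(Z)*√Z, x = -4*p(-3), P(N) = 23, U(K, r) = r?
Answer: 304/184961 + 92*I*√957/5363869 ≈ 0.0016436 + 0.0005306*I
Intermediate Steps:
x = -12 (x = -4*(6 - 3) = -4*3 = -12)
u(Z) = -3 - 23*√Z/4 (u(Z) = (-12 - 23*√Z)/4 = -3 - 23*√Z/4)
1/(u(-957) + U(298, 554)) = 1/((-3 - 23*I*√957/4) + 554) = 1/(551 - 23*I*√957/4)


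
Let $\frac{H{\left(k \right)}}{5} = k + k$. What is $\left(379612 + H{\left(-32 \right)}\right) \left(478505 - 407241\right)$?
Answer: $27029865088$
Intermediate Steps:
$H{\left(k \right)} = 10 k$ ($H{\left(k \right)} = 5 \left(k + k\right) = 5 \cdot 2 k = 10 k$)
$\left(379612 + H{\left(-32 \right)}\right) \left(478505 - 407241\right) = \left(379612 + 10 \left(-32\right)\right) \left(478505 - 407241\right) = \left(379612 - 320\right) 71264 = 379292 \cdot 71264 = 27029865088$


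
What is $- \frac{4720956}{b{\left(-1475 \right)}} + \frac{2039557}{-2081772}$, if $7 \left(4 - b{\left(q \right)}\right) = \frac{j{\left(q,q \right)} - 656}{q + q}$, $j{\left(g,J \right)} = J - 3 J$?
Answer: $- \frac{33824570589318793}{29454992028} \approx -1.1483 \cdot 10^{6}$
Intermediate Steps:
$j{\left(g,J \right)} = - 2 J$
$b{\left(q \right)} = 4 - \frac{-656 - 2 q}{14 q}$ ($b{\left(q \right)} = 4 - \frac{\left(- 2 q - 656\right) \frac{1}{q + q}}{7} = 4 - \frac{\left(-656 - 2 q\right) \frac{1}{2 q}}{7} = 4 - \frac{\frac{1}{2} \frac{1}{q} \left(-656 - 2 q\right)}{7} = 4 - \frac{-656 - 2 q}{14 q}$)
$- \frac{4720956}{b{\left(-1475 \right)}} + \frac{2039557}{-2081772} = - \frac{4720956}{\frac{1}{7} \frac{1}{-1475} \left(328 + 29 \left(-1475\right)\right)} + \frac{2039557}{-2081772} = - \frac{4720956}{\frac{1}{7} \left(- \frac{1}{1475}\right) \left(328 - 42775\right)} + 2039557 \left(- \frac{1}{2081772}\right) = - \frac{4720956}{\frac{1}{7} \left(- \frac{1}{1475}\right) \left(-42447\right)} - \frac{2039557}{2081772} = - \frac{4720956}{\frac{42447}{10325}} - \frac{2039557}{2081772} = \left(-4720956\right) \frac{10325}{42447} - \frac{2039557}{2081772} = - \frac{16247956900}{14149} - \frac{2039557}{2081772} = - \frac{33824570589318793}{29454992028}$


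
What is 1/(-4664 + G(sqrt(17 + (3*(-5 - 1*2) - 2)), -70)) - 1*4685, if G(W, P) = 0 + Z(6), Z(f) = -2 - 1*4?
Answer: -21878951/4670 ≈ -4685.0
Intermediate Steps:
Z(f) = -6 (Z(f) = -2 - 4 = -6)
G(W, P) = -6 (G(W, P) = 0 - 6 = -6)
1/(-4664 + G(sqrt(17 + (3*(-5 - 1*2) - 2)), -70)) - 1*4685 = 1/(-4664 - 6) - 1*4685 = 1/(-4670) - 4685 = -1/4670 - 4685 = -21878951/4670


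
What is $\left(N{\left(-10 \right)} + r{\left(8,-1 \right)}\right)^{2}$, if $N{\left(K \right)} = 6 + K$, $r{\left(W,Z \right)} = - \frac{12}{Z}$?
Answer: $64$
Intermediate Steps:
$\left(N{\left(-10 \right)} + r{\left(8,-1 \right)}\right)^{2} = \left(\left(6 - 10\right) - \frac{12}{-1}\right)^{2} = \left(-4 - -12\right)^{2} = \left(-4 + 12\right)^{2} = 8^{2} = 64$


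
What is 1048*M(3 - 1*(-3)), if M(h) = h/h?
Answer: 1048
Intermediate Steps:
M(h) = 1
1048*M(3 - 1*(-3)) = 1048*1 = 1048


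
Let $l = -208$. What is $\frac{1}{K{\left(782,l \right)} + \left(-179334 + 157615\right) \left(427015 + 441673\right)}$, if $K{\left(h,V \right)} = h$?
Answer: $- \frac{1}{18867033890} \approx -5.3002 \cdot 10^{-11}$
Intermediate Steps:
$\frac{1}{K{\left(782,l \right)} + \left(-179334 + 157615\right) \left(427015 + 441673\right)} = \frac{1}{782 + \left(-179334 + 157615\right) \left(427015 + 441673\right)} = \frac{1}{782 - 18867034672} = \frac{1}{-18867033890} = - \frac{1}{18867033890}$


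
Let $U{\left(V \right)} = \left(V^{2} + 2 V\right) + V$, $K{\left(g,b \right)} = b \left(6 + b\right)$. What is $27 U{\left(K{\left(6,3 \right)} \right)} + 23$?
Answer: $21893$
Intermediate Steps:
$U{\left(V \right)} = V^{2} + 3 V$
$27 U{\left(K{\left(6,3 \right)} \right)} + 23 = 27 \cdot 3 \left(6 + 3\right) \left(3 + 3 \left(6 + 3\right)\right) + 23 = 27 \cdot 3 \cdot 9 \left(3 + 3 \cdot 9\right) + 23 = 27 \cdot 27 \left(3 + 27\right) + 23 = 27 \cdot 27 \cdot 30 + 23 = 27 \cdot 810 + 23 = 21870 + 23 = 21893$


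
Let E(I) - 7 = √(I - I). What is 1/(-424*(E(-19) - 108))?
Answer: 1/42824 ≈ 2.3351e-5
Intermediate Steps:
E(I) = 7 (E(I) = 7 + √(I - I) = 7 + √0 = 7 + 0 = 7)
1/(-424*(E(-19) - 108)) = 1/(-424*(7 - 108)) = 1/(-424*(-101)) = 1/42824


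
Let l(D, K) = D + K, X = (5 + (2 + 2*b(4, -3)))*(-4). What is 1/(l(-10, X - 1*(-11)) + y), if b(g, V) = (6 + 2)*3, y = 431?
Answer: 1/212 ≈ 0.0047170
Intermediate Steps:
b(g, V) = 24 (b(g, V) = 8*3 = 24)
X = -220 (X = (5 + (2 + 2*24))*(-4) = (5 + (2 + 48))*(-4) = (5 + 50)*(-4) = 55*(-4) = -220)
1/(l(-10, X - 1*(-11)) + y) = 1/((-10 + (-220 - 1*(-11))) + 431) = 1/((-10 + (-220 + 11)) + 431) = 1/((-10 - 209) + 431) = 1/(-219 + 431) = 1/212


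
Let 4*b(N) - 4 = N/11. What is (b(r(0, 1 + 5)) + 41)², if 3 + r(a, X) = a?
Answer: 3404025/1936 ≈ 1758.3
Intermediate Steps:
r(a, X) = -3 + a
b(N) = 1 + N/44 (b(N) = 1 + (N/11)/4 = 1 + N/44)
(b(r(0, 1 + 5)) + 41)² = ((1 + (-3 + 0)/44) + 41)² = ((1 + (1/44)*(-3)) + 41)² = ((1 - 3/44) + 41)² = (41/44 + 41)² = (1845/44)² = 3404025/1936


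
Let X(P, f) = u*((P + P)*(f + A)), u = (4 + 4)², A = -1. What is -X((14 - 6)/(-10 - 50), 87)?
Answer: 22016/15 ≈ 1467.7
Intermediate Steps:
u = 64 (u = 8² = 64)
X(P, f) = 128*P*(-1 + f) (X(P, f) = 64*((P + P)*(f - 1)) = 64*((2*P)*(-1 + f)) = 64*(2*P*(-1 + f)) = 128*P*(-1 + f))
-X((14 - 6)/(-10 - 50), 87) = -128*(14 - 6)/(-10 - 50)*(-1 + 87) = -128*8/(-60)*86 = -128*8*(-1/60)*86 = -128*(-2)*86/15 = -1*(-22016/15) = 22016/15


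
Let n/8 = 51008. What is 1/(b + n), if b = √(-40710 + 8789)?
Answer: 408064/166516260017 - I*√31921/166516260017 ≈ 2.4506e-6 - 1.073e-9*I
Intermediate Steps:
b = I*√31921 (b = √(-31921) = I*√31921 ≈ 178.66*I)
n = 408064 (n = 8*51008 = 408064)
1/(b + n) = 1/(I*√31921 + 408064) = 1/(408064 + I*√31921)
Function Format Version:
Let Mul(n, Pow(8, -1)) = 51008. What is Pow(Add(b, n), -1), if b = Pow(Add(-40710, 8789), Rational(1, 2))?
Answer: Add(Rational(408064, 166516260017), Mul(Rational(-1, 166516260017), I, Pow(31921, Rational(1, 2)))) ≈ Add(2.4506e-6, Mul(-1.0730e-9, I))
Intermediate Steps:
b = Mul(I, Pow(31921, Rational(1, 2))) (b = Pow(-31921, Rational(1, 2)) = Mul(I, Pow(31921, Rational(1, 2))) ≈ Mul(178.66, I))
n = 408064 (n = Mul(8, 51008) = 408064)
Pow(Add(b, n), -1) = Pow(Add(Mul(I, Pow(31921, Rational(1, 2))), 408064), -1) = Pow(Add(408064, Mul(I, Pow(31921, Rational(1, 2)))), -1)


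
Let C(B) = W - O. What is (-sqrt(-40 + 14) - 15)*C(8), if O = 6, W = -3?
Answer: 135 + 9*I*sqrt(26) ≈ 135.0 + 45.891*I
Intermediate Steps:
C(B) = -9 (C(B) = -3 - 1*6 = -3 - 6 = -9)
(-sqrt(-40 + 14) - 15)*C(8) = (-sqrt(-40 + 14) - 15)*(-9) = (-sqrt(-26) - 15)*(-9) = (-I*sqrt(26) - 15)*(-9) = (-15 - I*sqrt(26))*(-9) = 135 + 9*I*sqrt(26)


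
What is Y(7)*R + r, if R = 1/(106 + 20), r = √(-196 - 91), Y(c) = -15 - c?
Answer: -11/63 + I*√287 ≈ -0.1746 + 16.941*I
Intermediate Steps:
r = I*√287 (r = √(-287) = I*√287 ≈ 16.941*I)
R = 1/126 ≈ 0.0079365
Y(7)*R + r = (-15 - 1*7)*(1/126) + I*√287 = (-15 - 7)*(1/126) + I*√287 = -22*1/126 + I*√287 = -11/63 + I*√287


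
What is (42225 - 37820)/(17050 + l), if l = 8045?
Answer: 881/5019 ≈ 0.17553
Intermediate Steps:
(42225 - 37820)/(17050 + l) = (42225 - 37820)/(17050 + 8045) = 4405/25095 = 4405*(1/25095) = 881/5019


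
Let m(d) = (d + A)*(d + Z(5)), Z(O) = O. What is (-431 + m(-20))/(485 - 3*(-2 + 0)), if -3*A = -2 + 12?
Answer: -81/491 ≈ -0.16497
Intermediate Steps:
A = -10/3 (A = -(-2 + 12)/3 = -⅓*10 = -10/3 ≈ -3.3333)
m(d) = (5 + d)*(-10/3 + d) (m(d) = (d - 10/3)*(d + 5) = (-10/3 + d)*(5 + d) = (5 + d)*(-10/3 + d))
(-431 + m(-20))/(485 - 3*(-2 + 0)) = (-431 + (-50/3 + (-20)² + (5/3)*(-20)))/(485 - 3*(-2 + 0)) = (-431 + (-50/3 + 400 - 100/3))/(485 - 3*(-2)) = (-431 + 350)/(485 + 6) = -81/491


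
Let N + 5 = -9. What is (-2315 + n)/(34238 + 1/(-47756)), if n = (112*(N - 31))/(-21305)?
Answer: -471027313492/6967032958947 ≈ -0.067608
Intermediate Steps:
N = -14 (N = -5 - 9 = -14)
n = 1008/4261 (n = (112*(-14 - 31))/(-21305) = (112*(-45))*(-1/21305) = -5040*(-1/21305) = 1008/4261 ≈ 0.23656)
(-2315 + n)/(34238 + 1/(-47756)) = (-2315 + 1008/4261)/(34238 + 1/(-47756)) = -9863207/(4261*(34238 - 1/47756)) = -9863207/(4261*1635069927/47756) = -9863207/4261*47756/1635069927 = -471027313492/6967032958947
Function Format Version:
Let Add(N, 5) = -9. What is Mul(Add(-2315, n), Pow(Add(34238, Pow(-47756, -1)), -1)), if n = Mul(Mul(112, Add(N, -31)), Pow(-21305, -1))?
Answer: Rational(-471027313492, 6967032958947) ≈ -0.067608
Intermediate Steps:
N = -14 (N = Add(-5, -9) = -14)
n = Rational(1008, 4261) (n = Mul(Mul(112, Add(-14, -31)), Pow(-21305, -1)) = Mul(Mul(112, -45), Rational(-1, 21305)) = Mul(-5040, Rational(-1, 21305)) = Rational(1008, 4261) ≈ 0.23656)
Mul(Add(-2315, n), Pow(Add(34238, Pow(-47756, -1)), -1)) = Mul(Add(-2315, Rational(1008, 4261)), Pow(Add(34238, Pow(-47756, -1)), -1)) = Mul(Rational(-9863207, 4261), Pow(Add(34238, Rational(-1, 47756)), -1)) = Mul(Rational(-9863207, 4261), Pow(Rational(1635069927, 47756), -1)) = Mul(Rational(-9863207, 4261), Rational(47756, 1635069927)) = Rational(-471027313492, 6967032958947)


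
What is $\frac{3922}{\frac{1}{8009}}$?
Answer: $31411298$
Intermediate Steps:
$\frac{3922}{\frac{1}{8009}} = 3922 \frac{1}{\frac{1}{8009}} = 3922 \cdot 8009 = 31411298$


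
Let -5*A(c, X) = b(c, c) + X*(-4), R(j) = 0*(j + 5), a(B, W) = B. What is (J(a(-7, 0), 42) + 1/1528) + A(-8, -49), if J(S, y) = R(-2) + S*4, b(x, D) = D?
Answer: -501179/7640 ≈ -65.599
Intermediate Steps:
R(j) = 0 (R(j) = 0*(5 + j) = 0)
J(S, y) = 4*S (J(S, y) = 0 + S*4 = 0 + 4*S = 4*S)
A(c, X) = -c/5 + 4*X/5 (A(c, X) = -(c + X*(-4))/5 = -(c - 4*X)/5 = -c/5 + 4*X/5)
(J(a(-7, 0), 42) + 1/1528) + A(-8, -49) = (4*(-7) + 1/1528) + (-1/5*(-8) + (4/5)*(-49)) = (-28 + 1/1528) + (8/5 - 196/5) = -42783/1528 - 188/5 = -501179/7640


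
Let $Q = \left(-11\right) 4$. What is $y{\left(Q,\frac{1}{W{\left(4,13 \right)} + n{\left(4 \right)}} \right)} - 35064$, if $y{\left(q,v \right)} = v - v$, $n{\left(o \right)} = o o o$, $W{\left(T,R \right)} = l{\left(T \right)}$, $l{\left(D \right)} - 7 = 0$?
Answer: $-35064$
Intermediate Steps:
$l{\left(D \right)} = 7$ ($l{\left(D \right)} = 7 + 0 = 7$)
$W{\left(T,R \right)} = 7$
$n{\left(o \right)} = o^{3}$ ($n{\left(o \right)} = o^{2} o = o^{3}$)
$Q = -44$
$y{\left(q,v \right)} = 0$
$y{\left(Q,\frac{1}{W{\left(4,13 \right)} + n{\left(4 \right)}} \right)} - 35064 = 0 - 35064 = -35064$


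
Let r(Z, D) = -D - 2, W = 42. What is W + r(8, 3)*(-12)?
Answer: 102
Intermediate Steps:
r(Z, D) = -2 - D
W + r(8, 3)*(-12) = 42 + (-2 - 1*3)*(-12) = 42 + (-2 - 3)*(-12) = 42 - 5*(-12) = 42 + 60 = 102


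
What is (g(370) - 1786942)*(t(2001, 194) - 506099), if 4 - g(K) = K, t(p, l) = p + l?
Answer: 900631650432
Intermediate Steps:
t(p, l) = l + p
g(K) = 4 - K
(g(370) - 1786942)*(t(2001, 194) - 506099) = ((4 - 1*370) - 1786942)*((194 + 2001) - 506099) = ((4 - 370) - 1786942)*(2195 - 506099) = (-366 - 1786942)*(-503904) = -1787308*(-503904) = 900631650432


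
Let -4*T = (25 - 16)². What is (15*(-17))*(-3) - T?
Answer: 3141/4 ≈ 785.25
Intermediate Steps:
T = -81/4 (T = -(25 - 16)²/4 = -¼*9² = -¼*81 = -81/4 ≈ -20.250)
(15*(-17))*(-3) - T = (15*(-17))*(-3) - 1*(-81/4) = -255*(-3) + 81/4 = 765 + 81/4 = 3141/4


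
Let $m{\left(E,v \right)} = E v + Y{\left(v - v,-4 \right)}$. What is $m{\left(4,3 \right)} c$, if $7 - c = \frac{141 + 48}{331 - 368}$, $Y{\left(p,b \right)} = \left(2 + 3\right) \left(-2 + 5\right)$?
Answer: $\frac{12096}{37} \approx 326.92$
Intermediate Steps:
$Y{\left(p,b \right)} = 15$ ($Y{\left(p,b \right)} = 5 \cdot 3 = 15$)
$m{\left(E,v \right)} = 15 + E v$ ($m{\left(E,v \right)} = E v + 15 = 15 + E v$)
$c = \frac{448}{37}$ ($c = 7 - \frac{141 + 48}{331 - 368} = 7 - \frac{189}{-37} = 7 - 189 \left(- \frac{1}{37}\right) = 7 - - \frac{189}{37} = 7 + \frac{189}{37} = \frac{448}{37} \approx 12.108$)
$m{\left(4,3 \right)} c = \left(15 + 4 \cdot 3\right) \frac{448}{37} = \left(15 + 12\right) \frac{448}{37} = 27 \cdot \frac{448}{37} = \frac{12096}{37}$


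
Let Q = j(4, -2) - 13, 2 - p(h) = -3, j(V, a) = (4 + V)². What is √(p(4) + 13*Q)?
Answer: 2*√167 ≈ 25.846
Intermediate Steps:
p(h) = 5 (p(h) = 2 - 1*(-3) = 2 + 3 = 5)
Q = 51 (Q = (4 + 4)² - 13 = 8² - 13 = 64 - 13 = 51)
√(p(4) + 13*Q) = √(5 + 13*51) = √(5 + 663) = √668 = 2*√167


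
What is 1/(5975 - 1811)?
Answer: 1/4164 ≈ 0.00024015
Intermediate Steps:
1/(5975 - 1811) = 1/4164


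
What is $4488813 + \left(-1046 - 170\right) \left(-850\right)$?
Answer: $5522413$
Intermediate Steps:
$4488813 + \left(-1046 - 170\right) \left(-850\right) = 4488813 - -1033600 = 4488813 + 1033600 = 5522413$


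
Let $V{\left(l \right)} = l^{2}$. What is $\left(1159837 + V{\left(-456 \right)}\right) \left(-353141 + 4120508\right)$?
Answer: $5152902863691$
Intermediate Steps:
$\left(1159837 + V{\left(-456 \right)}\right) \left(-353141 + 4120508\right) = \left(1159837 + \left(-456\right)^{2}\right) \left(-353141 + 4120508\right) = \left(1159837 + 207936\right) 3767367 = 1367773 \cdot 3767367 = 5152902863691$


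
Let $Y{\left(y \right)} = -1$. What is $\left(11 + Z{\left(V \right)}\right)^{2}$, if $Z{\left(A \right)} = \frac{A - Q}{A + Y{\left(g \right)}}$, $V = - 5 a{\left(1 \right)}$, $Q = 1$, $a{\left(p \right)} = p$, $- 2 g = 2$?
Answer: $144$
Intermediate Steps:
$g = -1$ ($g = \left(- \frac{1}{2}\right) 2 = -1$)
$V = -5$ ($V = \left(-5\right) 1 = -5$)
$Z{\left(A \right)} = 1$ ($Z{\left(A \right)} = \frac{A - 1}{A - 1} = \frac{A - 1}{-1 + A} = \frac{-1 + A}{-1 + A} = 1$)
$\left(11 + Z{\left(V \right)}\right)^{2} = \left(11 + 1\right)^{2} = 12^{2} = 144$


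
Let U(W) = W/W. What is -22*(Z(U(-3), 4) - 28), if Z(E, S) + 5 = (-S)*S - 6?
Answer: 1210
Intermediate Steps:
U(W) = 1
Z(E, S) = -11 - S² (Z(E, S) = -5 + ((-S)*S - 6) = -5 + (-S² - 6) = -5 + (-6 - S²) = -11 - S²)
-22*(Z(U(-3), 4) - 28) = -22*((-11 - 1*4²) - 28) = -22*((-11 - 1*16) - 28) = -22*((-11 - 16) - 28) = -22*(-27 - 28) = -22*(-55) = 1210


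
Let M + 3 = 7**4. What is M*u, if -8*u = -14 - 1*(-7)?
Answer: 8393/4 ≈ 2098.3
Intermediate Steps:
u = 7/8 (u = -(-14 - 1*(-7))/8 = -(-14 + 7)/8 = -1/8*(-7) = 7/8 ≈ 0.87500)
M = 2398 (M = -3 + 7**4 = -3 + 2401 = 2398)
M*u = 2398*(7/8) = 8393/4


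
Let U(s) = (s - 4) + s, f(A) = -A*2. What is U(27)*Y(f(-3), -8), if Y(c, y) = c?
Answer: 300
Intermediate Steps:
f(A) = -2*A
U(s) = -4 + 2*s (U(s) = (-4 + s) + s = -4 + 2*s)
U(27)*Y(f(-3), -8) = (-4 + 2*27)*(-2*(-3)) = (-4 + 54)*6 = 50*6 = 300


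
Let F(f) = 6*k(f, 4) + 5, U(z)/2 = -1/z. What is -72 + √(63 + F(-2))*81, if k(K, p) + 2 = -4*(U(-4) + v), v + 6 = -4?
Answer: -72 + 162*√71 ≈ 1293.0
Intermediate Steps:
v = -10 (v = -6 - 4 = -10)
U(z) = -2/z (U(z) = 2*(-1/z) = -2/z)
k(K, p) = 36 (k(K, p) = -2 - 4*(-2/(-4) - 10) = -2 - 4*(-2*(-¼) - 10) = -2 - 4*(½ - 10) = -2 - 4*(-19/2) = -2 + 38 = 36)
F(f) = 221 (F(f) = 6*36 + 5 = 216 + 5 = 221)
-72 + √(63 + F(-2))*81 = -72 + √(63 + 221)*81 = -72 + √284*81 = -72 + (2*√71)*81 = -72 + 162*√71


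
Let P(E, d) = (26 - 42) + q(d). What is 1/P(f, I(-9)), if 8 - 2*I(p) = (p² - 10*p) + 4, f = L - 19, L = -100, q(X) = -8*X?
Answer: 1/652 ≈ 0.0015337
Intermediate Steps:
f = -119 (f = -100 - 19 = -119)
I(p) = 2 + 5*p - p²/2 (I(p) = 4 - ((p² - 10*p) + 4)/2 = 4 - (4 + p² - 10*p)/2 = 4 + (-2 + 5*p - p²/2) = 2 + 5*p - p²/2)
P(E, d) = -16 - 8*d (P(E, d) = (26 - 42) - 8*d = -16 - 8*d)
1/P(f, I(-9)) = 1/(-16 - 8*(2 + 5*(-9) - ½*(-9)²)) = 1/(-16 - 8*(2 - 45 - ½*81)) = 1/(-16 - 8*(2 - 45 - 81/2)) = 1/(-16 - 8*(-167/2)) = 1/(-16 + 668) = 1/652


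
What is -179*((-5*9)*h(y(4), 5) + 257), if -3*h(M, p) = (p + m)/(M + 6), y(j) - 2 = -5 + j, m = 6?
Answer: -351556/7 ≈ -50222.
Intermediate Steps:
y(j) = -3 + j (y(j) = 2 + (-5 + j) = -3 + j)
h(M, p) = -(6 + p)/(3*(6 + M)) (h(M, p) = -(p + 6)/(3*(M + 6)) = -(6 + p)/(3*(6 + M)))
-179*((-5*9)*h(y(4), 5) + 257) = -179*((-5*9)*((-6 - 1*5)/(3*(6 + (-3 + 4)))) + 257) = -179*(-15*(-6 - 5)/(6 + 1) + 257) = -179*(-15*(-11)/7 + 257) = -179*(-45*(-11/21) + 257) = -179*(165/7 + 257) = -179*1964/7 = -351556/7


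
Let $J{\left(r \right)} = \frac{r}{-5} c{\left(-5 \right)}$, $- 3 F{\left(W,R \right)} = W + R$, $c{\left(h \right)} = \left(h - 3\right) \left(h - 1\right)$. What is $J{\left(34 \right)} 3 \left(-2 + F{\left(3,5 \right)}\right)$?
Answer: $\frac{22848}{5} \approx 4569.6$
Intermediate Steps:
$c{\left(h \right)} = \left(-1 + h\right) \left(-3 + h\right)$ ($c{\left(h \right)} = \left(-3 + h\right) \left(-1 + h\right) = \left(-1 + h\right) \left(-3 + h\right)$)
$F{\left(W,R \right)} = - \frac{R}{3} - \frac{W}{3}$ ($F{\left(W,R \right)} = - \frac{W + R}{3} = - \frac{R + W}{3} = - \frac{R}{3} - \frac{W}{3}$)
$J{\left(r \right)} = - \frac{48 r}{5}$ ($J{\left(r \right)} = \frac{r}{-5} \left(3 + \left(-5\right)^{2} - -20\right) = r \left(- \frac{1}{5}\right) \left(3 + 25 + 20\right) = - \frac{r}{5} \cdot 48 = - \frac{48 r}{5}$)
$J{\left(34 \right)} 3 \left(-2 + F{\left(3,5 \right)}\right) = \left(- \frac{48}{5}\right) 34 \cdot 3 \left(-2 - \frac{8}{3}\right) = - \frac{1632 \cdot 3 \left(-2 - \frac{8}{3}\right)}{5} = - \frac{1632 \cdot 3 \left(- \frac{14}{3}\right)}{5} = \left(- \frac{1632}{5}\right) \left(-14\right) = \frac{22848}{5}$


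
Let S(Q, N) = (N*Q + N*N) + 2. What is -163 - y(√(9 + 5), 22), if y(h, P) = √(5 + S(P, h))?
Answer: -163 - √(21 + 22*√14) ≈ -173.16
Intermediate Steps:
S(Q, N) = 2 + N² + N*Q (S(Q, N) = (N*Q + N²) + 2 = (N² + N*Q) + 2 = 2 + N² + N*Q)
y(h, P) = √(7 + h² + P*h) (y(h, P) = √(5 + (2 + h² + h*P)) = √(5 + (2 + h² + P*h)) = √(7 + h² + P*h))
-163 - y(√(9 + 5), 22) = -163 - √(7 + (√(9 + 5))² + 22*√(9 + 5)) = -163 - √(7 + (√14)² + 22*√14) = -163 - √(7 + 14 + 22*√14) = -163 - √(21 + 22*√14)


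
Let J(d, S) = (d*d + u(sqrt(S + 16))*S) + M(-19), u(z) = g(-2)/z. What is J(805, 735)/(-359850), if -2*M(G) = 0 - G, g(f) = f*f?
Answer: -1296031/719700 - 98*sqrt(751)/9008245 ≈ -1.8011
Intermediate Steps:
g(f) = f**2
u(z) = 4/z (u(z) = (-2)**2/z = 4/z)
M(G) = G/2 (M(G) = -(0 - G)/2 = -(-1)*G/2 = G/2)
J(d, S) = -19/2 + d**2 + 4*S/sqrt(16 + S) (J(d, S) = (d*d + (4/(sqrt(S + 16)))*S) + (1/2)*(-19) = (d**2 + (4/(sqrt(16 + S)))*S) - 19/2 = (d**2 + (4/sqrt(16 + S))*S) - 19/2 = (d**2 + 4*S/sqrt(16 + S)) - 19/2 = -19/2 + d**2 + 4*S/sqrt(16 + S))
J(805, 735)/(-359850) = (-19/2 + 805**2 + 4*735/sqrt(16 + 735))/(-359850) = (-19/2 + 648025 + 4*735/sqrt(751))*(-1/359850) = (-19/2 + 648025 + 4*735*(sqrt(751)/751))*(-1/359850) = (-19/2 + 648025 + 2940*sqrt(751)/751)*(-1/359850) = (1296031/2 + 2940*sqrt(751)/751)*(-1/359850) = -1296031/719700 - 98*sqrt(751)/9008245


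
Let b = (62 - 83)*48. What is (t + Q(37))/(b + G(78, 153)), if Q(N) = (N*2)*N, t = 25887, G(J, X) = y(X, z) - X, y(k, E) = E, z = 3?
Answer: -28625/1158 ≈ -24.719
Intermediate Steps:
G(J, X) = 3 - X
Q(N) = 2*N**2 (Q(N) = (2*N)*N = 2*N**2)
b = -1008 (b = -21*48 = -1008)
(t + Q(37))/(b + G(78, 153)) = (25887 + 2*37**2)/(-1008 + (3 - 1*153)) = (25887 + 2*1369)/(-1008 + (3 - 153)) = (25887 + 2738)/(-1008 - 150) = 28625/(-1158) = 28625*(-1/1158) = -28625/1158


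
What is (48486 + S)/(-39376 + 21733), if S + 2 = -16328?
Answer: -32156/17643 ≈ -1.8226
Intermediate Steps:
S = -16330 (S = -2 - 16328 = -16330)
(48486 + S)/(-39376 + 21733) = (48486 - 16330)/(-39376 + 21733) = 32156/(-17643) = 32156*(-1/17643) = -32156/17643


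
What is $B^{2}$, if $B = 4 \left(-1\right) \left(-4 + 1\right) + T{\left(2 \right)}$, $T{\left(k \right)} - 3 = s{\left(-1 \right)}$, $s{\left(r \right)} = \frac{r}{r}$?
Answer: $256$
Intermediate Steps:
$s{\left(r \right)} = 1$
$T{\left(k \right)} = 4$ ($T{\left(k \right)} = 3 + 1 = 4$)
$B = 16$ ($B = 4 \left(-1\right) \left(-4 + 1\right) + 4 = \left(-4\right) \left(-3\right) + 4 = 12 + 4 = 16$)
$B^{2} = 16^{2} = 256$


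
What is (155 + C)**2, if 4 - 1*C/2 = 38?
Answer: 7569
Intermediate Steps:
C = -68 (C = 8 - 2*38 = 8 - 76 = -68)
(155 + C)**2 = (155 - 68)**2 = 87**2 = 7569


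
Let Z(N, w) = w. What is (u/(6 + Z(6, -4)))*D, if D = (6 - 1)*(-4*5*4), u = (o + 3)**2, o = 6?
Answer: -16200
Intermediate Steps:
u = 81 (u = (6 + 3)**2 = 9**2 = 81)
D = -400 (D = 5*(-20*4) = 5*(-80) = -400)
(u/(6 + Z(6, -4)))*D = (81/(6 - 4))*(-400) = (81/2)*(-400) = -16200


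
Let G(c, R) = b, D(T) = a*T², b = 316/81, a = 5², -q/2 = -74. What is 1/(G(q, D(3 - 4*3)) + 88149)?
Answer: 81/7140385 ≈ 1.1344e-5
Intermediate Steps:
q = 148 (q = -2*(-74) = 148)
a = 25
b = 316/81 (b = 316*(1/81) = 316/81 ≈ 3.9012)
D(T) = 25*T²
G(c, R) = 316/81
1/(G(q, D(3 - 4*3)) + 88149) = 1/(316/81 + 88149) = 1/(7140385/81) = 81/7140385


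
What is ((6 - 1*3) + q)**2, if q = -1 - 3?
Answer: 1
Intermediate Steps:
q = -4
((6 - 1*3) + q)**2 = ((6 - 1*3) - 4)**2 = ((6 - 3) - 4)**2 = (3 - 4)**2 = (-1)**2 = 1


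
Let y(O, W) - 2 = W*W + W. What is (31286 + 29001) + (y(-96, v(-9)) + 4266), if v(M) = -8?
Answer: 64611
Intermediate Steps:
y(O, W) = 2 + W + W² (y(O, W) = 2 + (W*W + W) = 2 + (W² + W) = 2 + (W + W²) = 2 + W + W²)
(31286 + 29001) + (y(-96, v(-9)) + 4266) = (31286 + 29001) + ((2 - 8 + (-8)²) + 4266) = 60287 + ((2 - 8 + 64) + 4266) = 60287 + (58 + 4266) = 60287 + 4324 = 64611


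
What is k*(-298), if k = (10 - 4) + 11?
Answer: -5066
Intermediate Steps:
k = 17 (k = 6 + 11 = 17)
k*(-298) = 17*(-298) = -5066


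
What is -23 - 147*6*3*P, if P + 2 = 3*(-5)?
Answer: 44959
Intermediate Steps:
P = -17 (P = -2 + 3*(-5) = -2 - 15 = -17)
-23 - 147*6*3*P = -23 - 147*6*3*(-17) = -23 - 2646*(-17) = -23 - 147*(-306) = -23 + 44982 = 44959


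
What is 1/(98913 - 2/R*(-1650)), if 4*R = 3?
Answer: 1/103313 ≈ 9.6793e-6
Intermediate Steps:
R = ¾ (R = (¼)*3 = ¾ ≈ 0.75000)
1/(98913 - 2/R*(-1650)) = 1/(98913 - 2/¾*(-1650)) = 1/(98913 - 2*4/3*(-1650)) = 1/(98913 - 8/3*(-1650)) = 1/(98913 + 4400) = 1/103313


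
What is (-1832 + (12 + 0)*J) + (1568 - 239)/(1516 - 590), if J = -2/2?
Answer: -1706215/926 ≈ -1842.6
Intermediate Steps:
J = -1 (J = -2*1/2 = -1)
(-1832 + (12 + 0)*J) + (1568 - 239)/(1516 - 590) = (-1832 + (12 + 0)*(-1)) + (1568 - 239)/(1516 - 590) = (-1832 + 12*(-1)) + 1329/926 = (-1832 - 12) + 1329*(1/926) = -1844 + 1329/926 = -1706215/926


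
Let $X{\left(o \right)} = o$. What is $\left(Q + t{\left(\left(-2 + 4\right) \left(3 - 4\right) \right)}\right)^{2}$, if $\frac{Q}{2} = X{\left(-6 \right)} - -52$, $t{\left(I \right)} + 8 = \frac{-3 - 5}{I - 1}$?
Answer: $\frac{67600}{9} \approx 7511.1$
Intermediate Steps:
$t{\left(I \right)} = -8 - \frac{8}{-1 + I}$ ($t{\left(I \right)} = -8 + \frac{-3 - 5}{I - 1} = -8 - \frac{8}{-1 + I}$)
$Q = 92$ ($Q = 2 \left(-6 - -52\right) = 2 \left(-6 + 52\right) = 2 \cdot 46 = 92$)
$\left(Q + t{\left(\left(-2 + 4\right) \left(3 - 4\right) \right)}\right)^{2} = \left(92 - \frac{8 \left(-2 + 4\right) \left(3 - 4\right)}{-1 + \left(-2 + 4\right) \left(3 - 4\right)}\right)^{2} = \left(92 - \frac{8 \cdot 2 \left(-1\right)}{-1 + 2 \left(-1\right)}\right)^{2} = \left(92 - - \frac{16}{-1 - 2}\right)^{2} = \left(92 - - \frac{16}{-3}\right)^{2} = \left(92 - \left(-16\right) \left(- \frac{1}{3}\right)\right)^{2} = \left(92 - \frac{16}{3}\right)^{2} = \left(\frac{260}{3}\right)^{2} = \frac{67600}{9}$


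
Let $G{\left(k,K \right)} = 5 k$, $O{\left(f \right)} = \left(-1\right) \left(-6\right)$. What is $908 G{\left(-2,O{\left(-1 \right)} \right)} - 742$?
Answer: $-9822$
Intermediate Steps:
$O{\left(f \right)} = 6$
$908 G{\left(-2,O{\left(-1 \right)} \right)} - 742 = 908 \cdot 5 \left(-2\right) - 742 = 908 \left(-10\right) - 742 = -9080 - 742 = -9822$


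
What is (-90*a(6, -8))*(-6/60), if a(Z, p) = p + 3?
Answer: -45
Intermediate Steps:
a(Z, p) = 3 + p
(-90*a(6, -8))*(-6/60) = (-90*(3 - 8))*(-6/60) = (-90*(-5))*(-6*1/60) = 450*(-⅒) = -45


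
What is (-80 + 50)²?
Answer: 900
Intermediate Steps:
(-80 + 50)² = (-30)² = 900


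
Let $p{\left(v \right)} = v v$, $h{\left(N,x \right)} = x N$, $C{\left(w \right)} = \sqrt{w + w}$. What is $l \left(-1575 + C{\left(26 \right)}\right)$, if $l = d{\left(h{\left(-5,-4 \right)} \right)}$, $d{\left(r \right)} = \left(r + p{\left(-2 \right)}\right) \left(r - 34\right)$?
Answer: $529200 - 672 \sqrt{13} \approx 5.2678 \cdot 10^{5}$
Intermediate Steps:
$C{\left(w \right)} = \sqrt{2} \sqrt{w}$ ($C{\left(w \right)} = \sqrt{2 w} = \sqrt{2} \sqrt{w}$)
$h{\left(N,x \right)} = N x$
$p{\left(v \right)} = v^{2}$
$d{\left(r \right)} = \left(-34 + r\right) \left(4 + r\right)$ ($d{\left(r \right)} = \left(r + \left(-2\right)^{2}\right) \left(r - 34\right) = \left(r + 4\right) \left(-34 + r\right) = \left(4 + r\right) \left(-34 + r\right) = \left(-34 + r\right) \left(4 + r\right)$)
$l = -336$ ($l = -136 + \left(\left(-5\right) \left(-4\right)\right)^{2} - 30 \left(\left(-5\right) \left(-4\right)\right) = -136 + 20^{2} - 600 = -136 + 400 - 600 = -336$)
$l \left(-1575 + C{\left(26 \right)}\right) = - 336 \left(-1575 + \sqrt{2} \sqrt{26}\right) = - 336 \left(-1575 + 2 \sqrt{13}\right) = 529200 - 672 \sqrt{13}$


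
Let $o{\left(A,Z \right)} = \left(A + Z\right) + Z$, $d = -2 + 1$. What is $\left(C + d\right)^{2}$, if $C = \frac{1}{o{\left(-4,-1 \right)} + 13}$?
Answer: $\frac{36}{49} \approx 0.73469$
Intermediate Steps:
$d = -1$
$o{\left(A,Z \right)} = A + 2 Z$
$C = \frac{1}{7}$ ($C = \frac{1}{\left(-4 + 2 \left(-1\right)\right) + 13} = \frac{1}{\left(-4 - 2\right) + 13} = \frac{1}{-6 + 13} = \frac{1}{7} \approx 0.14286$)
$\left(C + d\right)^{2} = \left(\frac{1}{7} - 1\right)^{2} = \left(- \frac{6}{7}\right)^{2} = \frac{36}{49}$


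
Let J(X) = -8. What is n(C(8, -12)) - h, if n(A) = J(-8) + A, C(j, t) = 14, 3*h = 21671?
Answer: -21653/3 ≈ -7217.7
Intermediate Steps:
h = 21671/3 (h = (1/3)*21671 = 21671/3 ≈ 7223.7)
n(A) = -8 + A
n(C(8, -12)) - h = (-8 + 14) - 1*21671/3 = 6 - 21671/3 = -21653/3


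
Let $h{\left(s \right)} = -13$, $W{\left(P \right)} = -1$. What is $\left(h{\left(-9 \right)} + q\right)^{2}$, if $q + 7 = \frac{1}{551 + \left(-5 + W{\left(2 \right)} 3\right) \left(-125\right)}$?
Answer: $\frac{962178361}{2405601} \approx 399.97$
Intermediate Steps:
$q = - \frac{10856}{1551}$ ($q = -7 + \frac{1}{551 + \left(-5 - 3\right) \left(-125\right)} = -7 + \frac{1}{551 - -1000} = -7 + \frac{1}{551 + 1000} = -7 + \frac{1}{1551} = - \frac{10856}{1551} \approx -6.9994$)
$\left(h{\left(-9 \right)} + q\right)^{2} = \left(-13 - \frac{10856}{1551}\right)^{2} = \left(- \frac{31019}{1551}\right)^{2} = \frac{962178361}{2405601}$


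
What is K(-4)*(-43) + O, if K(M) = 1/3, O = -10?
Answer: -73/3 ≈ -24.333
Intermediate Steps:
K(M) = 1/3
K(-4)*(-43) + O = (1/3)*(-43) - 10 = -43/3 - 10 = -73/3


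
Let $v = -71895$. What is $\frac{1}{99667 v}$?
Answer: $- \frac{1}{7165558965} \approx -1.3956 \cdot 10^{-10}$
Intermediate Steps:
$\frac{1}{99667 v} = \frac{1}{99667 \left(-71895\right)} = \frac{1}{99667} \left(- \frac{1}{71895}\right) = - \frac{1}{7165558965}$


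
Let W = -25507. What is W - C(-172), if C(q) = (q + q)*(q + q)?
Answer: -143843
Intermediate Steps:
C(q) = 4*q² (C(q) = (2*q)*(2*q) = 4*q²)
W - C(-172) = -25507 - 4*(-172)² = -25507 - 4*29584 = -25507 - 1*118336 = -25507 - 118336 = -143843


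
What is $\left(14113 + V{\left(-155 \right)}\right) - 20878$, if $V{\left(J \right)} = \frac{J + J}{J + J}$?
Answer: $-6764$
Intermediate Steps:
$V{\left(J \right)} = 1$ ($V{\left(J \right)} = \frac{2 J}{2 J} = 2 J \frac{1}{2 J} = 1$)
$\left(14113 + V{\left(-155 \right)}\right) - 20878 = \left(14113 + 1\right) - 20878 = 14114 - 20878 = -6764$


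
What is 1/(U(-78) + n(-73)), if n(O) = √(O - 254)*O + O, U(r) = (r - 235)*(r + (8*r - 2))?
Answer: 220279/48524580424 + 73*I*√327/48524580424 ≈ 4.5395e-6 + 2.7204e-8*I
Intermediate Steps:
U(r) = (-235 + r)*(-2 + 9*r) (U(r) = (-235 + r)*(r + (-2 + 8*r)) = (-235 + r)*(-2 + 9*r))
n(O) = O + O*√(-254 + O) (n(O) = √(-254 + O)*O + O = O*√(-254 + O) + O = O + O*√(-254 + O))
1/(U(-78) + n(-73)) = 1/((470 - 2117*(-78) + 9*(-78)²) - 73*(1 + √(-254 - 73))) = 1/((470 + 165126 + 9*6084) - 73*(1 + √(-327))) = 1/((470 + 165126 + 54756) - 73*(1 + I*√327)) = 1/(220352 + (-73 - 73*I*√327)) = 1/(220279 - 73*I*√327)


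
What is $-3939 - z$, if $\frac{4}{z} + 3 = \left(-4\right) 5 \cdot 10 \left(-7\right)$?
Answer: $- \frac{5502787}{1397} \approx -3939.0$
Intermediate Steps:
$z = \frac{4}{1397}$ ($z = \frac{4}{-3 + \left(-4\right) 5 \cdot 10 \left(-7\right)} = \frac{4}{-3 + \left(-20\right) 10 \left(-7\right)} = \frac{4}{-3 - -1400} = \frac{4}{-3 + 1400} = \frac{4}{1397} \approx 0.0028633$)
$-3939 - z = -3939 - \frac{4}{1397} = - \frac{5502787}{1397}$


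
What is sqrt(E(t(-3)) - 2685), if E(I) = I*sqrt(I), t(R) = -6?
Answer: sqrt(-2685 - 6*I*sqrt(6)) ≈ 0.1418 - 51.817*I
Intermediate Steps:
E(I) = I**(3/2)
sqrt(E(t(-3)) - 2685) = sqrt((-6)**(3/2) - 2685) = sqrt(-6*I*sqrt(6) - 2685) = sqrt(-2685 - 6*I*sqrt(6))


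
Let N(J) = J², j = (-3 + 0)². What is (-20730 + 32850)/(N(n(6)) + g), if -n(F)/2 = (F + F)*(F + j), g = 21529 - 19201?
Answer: 505/5497 ≈ 0.091868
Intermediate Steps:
j = 9 (j = (-3)² = 9)
g = 2328
n(F) = -4*F*(9 + F) (n(F) = -2*(F + F)*(F + 9) = -2*2*F*(9 + F) = -4*F*(9 + F))
(-20730 + 32850)/(N(n(6)) + g) = (-20730 + 32850)/((-4*6*(9 + 6))² + 2328) = 12120/((-4*6*15)² + 2328) = 12120/((-360)² + 2328) = 12120/(129600 + 2328) = 12120/131928 = 12120*(1/131928) = 505/5497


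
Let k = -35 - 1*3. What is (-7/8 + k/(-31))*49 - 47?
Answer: -7393/248 ≈ -29.810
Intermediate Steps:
k = -38 (k = -35 - 3 = -38)
(-7/8 + k/(-31))*49 - 47 = (-7/8 - 38/(-31))*49 - 47 = (-7*⅛ - 38*(-1/31))*49 - 47 = (-7/8 + 38/31)*49 - 47 = (87/248)*49 - 47 = 4263/248 - 47 = -7393/248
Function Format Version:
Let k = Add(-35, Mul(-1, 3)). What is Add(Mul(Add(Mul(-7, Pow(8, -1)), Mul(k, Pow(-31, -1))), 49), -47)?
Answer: Rational(-7393, 248) ≈ -29.810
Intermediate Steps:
k = -38 (k = Add(-35, -3) = -38)
Add(Mul(Add(Mul(-7, Pow(8, -1)), Mul(k, Pow(-31, -1))), 49), -47) = Add(Mul(Add(Mul(-7, Pow(8, -1)), Mul(-38, Pow(-31, -1))), 49), -47) = Add(Mul(Add(Mul(-7, Rational(1, 8)), Mul(-38, Rational(-1, 31))), 49), -47) = Add(Mul(Add(Rational(-7, 8), Rational(38, 31)), 49), -47) = Add(Mul(Rational(87, 248), 49), -47) = Add(Rational(4263, 248), -47) = Rational(-7393, 248)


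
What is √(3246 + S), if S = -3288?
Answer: I*√42 ≈ 6.4807*I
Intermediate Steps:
√(3246 + S) = √(3246 - 3288) = √(-42) = I*√42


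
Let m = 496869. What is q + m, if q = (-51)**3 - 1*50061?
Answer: 314157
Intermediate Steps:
q = -182712 (q = -132651 - 50061 = -182712)
q + m = -182712 + 496869 = 314157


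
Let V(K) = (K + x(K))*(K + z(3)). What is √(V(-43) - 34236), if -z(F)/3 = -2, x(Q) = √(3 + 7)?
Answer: √(-32645 - 37*√10) ≈ 181.0*I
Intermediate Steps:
x(Q) = √10
z(F) = 6 (z(F) = -3*(-2) = 6)
V(K) = (6 + K)*(K + √10) (V(K) = (K + √10)*(K + 6) = (K + √10)*(6 + K) = (6 + K)*(K + √10))
√(V(-43) - 34236) = √(((-43)² + 6*(-43) + 6*√10 - 43*√10) - 34236) = √((1849 - 258 + 6*√10 - 43*√10) - 34236) = √((1591 - 37*√10) - 34236) = √(-32645 - 37*√10)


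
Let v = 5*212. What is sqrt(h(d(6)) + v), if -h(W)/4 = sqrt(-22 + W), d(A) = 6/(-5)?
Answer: 2*sqrt(6625 - 10*I*sqrt(145))/5 ≈ 32.559 - 0.29587*I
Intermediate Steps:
d(A) = -6/5 (d(A) = 6*(-1/5) = -6/5)
h(W) = -4*sqrt(-22 + W)
v = 1060
sqrt(h(d(6)) + v) = sqrt(-4*sqrt(-22 - 6/5) + 1060) = sqrt(-8*I*sqrt(145)/5 + 1060) = sqrt(1060 - 8*I*sqrt(145)/5)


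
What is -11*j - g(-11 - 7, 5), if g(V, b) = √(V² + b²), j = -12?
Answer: 132 - √349 ≈ 113.32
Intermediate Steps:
-11*j - g(-11 - 7, 5) = -11*(-12) - √((-11 - 7)² + 5²) = 132 - √((-18)² + 25) = 132 - √(324 + 25) = 132 - √349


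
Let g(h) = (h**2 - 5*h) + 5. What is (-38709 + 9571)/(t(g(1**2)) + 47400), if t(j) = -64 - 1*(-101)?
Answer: -29138/47437 ≈ -0.61425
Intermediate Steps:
g(h) = 5 + h**2 - 5*h
t(j) = 37 (t(j) = -64 + 101 = 37)
(-38709 + 9571)/(t(g(1**2)) + 47400) = (-38709 + 9571)/(37 + 47400) = -29138/47437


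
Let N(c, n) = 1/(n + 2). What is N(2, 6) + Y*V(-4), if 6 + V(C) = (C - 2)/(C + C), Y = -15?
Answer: 631/8 ≈ 78.875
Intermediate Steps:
N(c, n) = 1/(2 + n)
V(C) = -6 + (-2 + C)/(2*C) (V(C) = -6 + (C - 2)/(C + C) = -6 + (-2 + C)/((2*C)) = -6 + (-2 + C)*(1/(2*C)) = -6 + (-2 + C)/(2*C))
N(2, 6) + Y*V(-4) = 1/(2 + 6) - 15*(-11/2 - 1/(-4)) = 1/8 - 15*(-11/2 - 1*(-¼)) = ⅛ - 15*(-11/2 + ¼) = ⅛ - 15*(-21/4) = ⅛ + 315/4 = 631/8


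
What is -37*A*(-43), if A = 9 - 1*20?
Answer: -17501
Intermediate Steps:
A = -11 (A = 9 - 20 = -11)
-37*A*(-43) = -37*(-11)*(-43) = 407*(-43) = -17501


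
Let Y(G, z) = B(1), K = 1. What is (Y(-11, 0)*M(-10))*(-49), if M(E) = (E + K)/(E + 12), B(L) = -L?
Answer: -441/2 ≈ -220.50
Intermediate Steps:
M(E) = (1 + E)/(12 + E) (M(E) = (E + 1)/(E + 12) = (1 + E)/(12 + E))
Y(G, z) = -1 (Y(G, z) = -1*1 = -1)
(Y(-11, 0)*M(-10))*(-49) = -(1 - 10)/(12 - 10)*(-49) = -(-9)/2*(-49) = -1*(-9/2)*(-49) = (9/2)*(-49) = -441/2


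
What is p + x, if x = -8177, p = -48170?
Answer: -56347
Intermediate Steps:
p + x = -48170 - 8177 = -56347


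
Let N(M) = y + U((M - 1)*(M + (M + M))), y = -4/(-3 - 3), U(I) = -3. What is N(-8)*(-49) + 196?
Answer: 931/3 ≈ 310.33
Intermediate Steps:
y = ⅔ (y = -4/(-6) = -4*(-⅙) = ⅔ ≈ 0.66667)
N(M) = -7/3 (N(M) = ⅔ - 3 = -7/3)
N(-8)*(-49) + 196 = -7/3*(-49) + 196 = 343/3 + 196 = 931/3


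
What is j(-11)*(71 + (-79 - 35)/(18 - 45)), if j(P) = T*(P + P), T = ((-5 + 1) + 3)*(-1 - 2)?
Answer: -14894/3 ≈ -4964.7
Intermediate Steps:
T = 3 (T = (-4 + 3)*(-3) = -1*(-3) = 3)
j(P) = 6*P (j(P) = 3*(P + P) = 3*(2*P) = 6*P)
j(-11)*(71 + (-79 - 35)/(18 - 45)) = (6*(-11))*(71 + (-79 - 35)/(18 - 45)) = -66*(71 - 114/(-27)) = -66*(71 - 114*(-1/27)) = -66*(71 + 38/9) = -66*677/9 = -14894/3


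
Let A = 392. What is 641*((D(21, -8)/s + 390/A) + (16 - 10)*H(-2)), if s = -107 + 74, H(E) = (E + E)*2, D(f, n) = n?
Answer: -193877501/6468 ≈ -29975.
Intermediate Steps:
H(E) = 4*E (H(E) = (2*E)*2 = 4*E)
s = -33
641*((D(21, -8)/s + 390/A) + (16 - 10)*H(-2)) = 641*((-8/(-33) + 390/392) + (16 - 10)*(4*(-2))) = 641*((-8*(-1/33) + 390*(1/392)) + 6*(-8)) = 641*((8/33 + 195/196) - 48) = 641*(8003/6468 - 48) = 641*(-302461/6468) = -193877501/6468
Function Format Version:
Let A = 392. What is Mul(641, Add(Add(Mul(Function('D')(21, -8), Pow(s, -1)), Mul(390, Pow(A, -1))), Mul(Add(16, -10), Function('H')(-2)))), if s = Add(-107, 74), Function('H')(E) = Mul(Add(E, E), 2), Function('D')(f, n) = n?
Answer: Rational(-193877501, 6468) ≈ -29975.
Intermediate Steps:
Function('H')(E) = Mul(4, E) (Function('H')(E) = Mul(Mul(2, E), 2) = Mul(4, E))
s = -33
Mul(641, Add(Add(Mul(Function('D')(21, -8), Pow(s, -1)), Mul(390, Pow(A, -1))), Mul(Add(16, -10), Function('H')(-2)))) = Mul(641, Add(Add(Mul(-8, Pow(-33, -1)), Mul(390, Pow(392, -1))), Mul(Add(16, -10), Mul(4, -2)))) = Mul(641, Add(Add(Mul(-8, Rational(-1, 33)), Mul(390, Rational(1, 392))), Mul(6, -8))) = Mul(641, Add(Add(Rational(8, 33), Rational(195, 196)), -48)) = Mul(641, Add(Rational(8003, 6468), -48)) = Mul(641, Rational(-302461, 6468)) = Rational(-193877501, 6468)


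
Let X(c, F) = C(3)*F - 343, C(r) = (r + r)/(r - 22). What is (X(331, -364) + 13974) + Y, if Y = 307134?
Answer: 6096719/19 ≈ 3.2088e+5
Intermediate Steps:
C(r) = 2*r/(-22 + r) (C(r) = (2*r)/(-22 + r) = 2*r/(-22 + r))
X(c, F) = -343 - 6*F/19 (X(c, F) = (2*3/(-22 + 3))*F - 343 = (2*3/(-19))*F - 343 = (2*3*(-1/19))*F - 343 = -6*F/19 - 343 = -343 - 6*F/19)
(X(331, -364) + 13974) + Y = ((-343 - 6/19*(-364)) + 13974) + 307134 = ((-343 + 2184/19) + 13974) + 307134 = (-4333/19 + 13974) + 307134 = 261173/19 + 307134 = 6096719/19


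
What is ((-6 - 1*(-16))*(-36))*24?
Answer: -8640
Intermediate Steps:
((-6 - 1*(-16))*(-36))*24 = ((-6 + 16)*(-36))*24 = (10*(-36))*24 = -360*24 = -8640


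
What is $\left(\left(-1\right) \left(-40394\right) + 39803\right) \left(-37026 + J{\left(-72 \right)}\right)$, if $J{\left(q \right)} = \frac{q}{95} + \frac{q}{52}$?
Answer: $- \frac{282106864764}{95} \approx -2.9695 \cdot 10^{9}$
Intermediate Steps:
$J{\left(q \right)} = \frac{147 q}{4940}$ ($J{\left(q \right)} = q \frac{1}{95} + q \frac{1}{52} = \frac{q}{95} + \frac{q}{52} = \frac{147 q}{4940}$)
$\left(\left(-1\right) \left(-40394\right) + 39803\right) \left(-37026 + J{\left(-72 \right)}\right) = \left(\left(-1\right) \left(-40394\right) + 39803\right) \left(-37026 + \frac{147}{4940} \left(-72\right)\right) = \left(40394 + 39803\right) \left(-37026 - \frac{2646}{1235}\right) = 80197 \left(- \frac{45729756}{1235}\right) = - \frac{282106864764}{95}$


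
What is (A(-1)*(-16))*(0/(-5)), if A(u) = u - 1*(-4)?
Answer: 0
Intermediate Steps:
A(u) = 4 + u (A(u) = u + 4 = 4 + u)
(A(-1)*(-16))*(0/(-5)) = ((4 - 1)*(-16))*(0/(-5)) = (3*(-16))*(0*(-⅕)) = -48*0 = 0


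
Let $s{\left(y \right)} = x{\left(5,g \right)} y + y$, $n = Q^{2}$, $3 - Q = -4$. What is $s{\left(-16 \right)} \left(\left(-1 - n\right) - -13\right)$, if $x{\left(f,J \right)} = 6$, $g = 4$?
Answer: $4144$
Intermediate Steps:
$Q = 7$ ($Q = 3 - -4 = 3 + 4 = 7$)
$n = 49$ ($n = 7^{2} = 49$)
$s{\left(y \right)} = 7 y$ ($s{\left(y \right)} = 6 y + y = 7 y$)
$s{\left(-16 \right)} \left(\left(-1 - n\right) - -13\right) = 7 \left(-16\right) \left(\left(-1 - 49\right) - -13\right) = - 112 \left(\left(-1 - 49\right) + 13\right) = - 112 \left(-50 + 13\right) = \left(-112\right) \left(-37\right) = 4144$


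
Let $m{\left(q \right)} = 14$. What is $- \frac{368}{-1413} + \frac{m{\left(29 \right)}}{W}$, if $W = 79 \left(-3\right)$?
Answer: $\frac{22478}{111627} \approx 0.20137$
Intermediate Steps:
$W = -237$
$- \frac{368}{-1413} + \frac{m{\left(29 \right)}}{W} = - \frac{368}{-1413} + \frac{14}{-237} = \left(-368\right) \left(- \frac{1}{1413}\right) + 14 \left(- \frac{1}{237}\right) = \frac{368}{1413} - \frac{14}{237} = \frac{22478}{111627}$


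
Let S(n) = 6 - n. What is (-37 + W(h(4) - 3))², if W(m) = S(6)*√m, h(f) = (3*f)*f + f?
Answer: 1369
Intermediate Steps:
h(f) = f + 3*f² (h(f) = 3*f² + f = f + 3*f²)
W(m) = 0 (W(m) = (6 - 1*6)*√m = (6 - 6)*√m = 0*√m = 0)
(-37 + W(h(4) - 3))² = (-37 + 0)² = (-37)² = 1369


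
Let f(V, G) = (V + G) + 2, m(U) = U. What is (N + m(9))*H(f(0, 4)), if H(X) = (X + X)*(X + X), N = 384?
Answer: 56592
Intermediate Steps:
f(V, G) = 2 + G + V (f(V, G) = (G + V) + 2 = 2 + G + V)
H(X) = 4*X² (H(X) = (2*X)*(2*X) = 4*X²)
(N + m(9))*H(f(0, 4)) = (384 + 9)*(4*(2 + 4 + 0)²) = 393*(4*6²) = 393*(4*36) = 393*144 = 56592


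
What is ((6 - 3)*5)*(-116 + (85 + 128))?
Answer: 1455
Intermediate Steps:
((6 - 3)*5)*(-116 + (85 + 128)) = (3*5)*(-116 + 213) = 15*97 = 1455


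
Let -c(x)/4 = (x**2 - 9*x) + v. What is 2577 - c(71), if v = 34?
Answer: 20321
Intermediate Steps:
c(x) = -136 - 4*x**2 + 36*x (c(x) = -4*((x**2 - 9*x) + 34) = -4*(34 + x**2 - 9*x) = -136 - 4*x**2 + 36*x)
2577 - c(71) = 2577 - (-136 - 4*71**2 + 36*71) = 2577 - (-136 - 4*5041 + 2556) = 2577 - (-136 - 20164 + 2556) = 2577 - 1*(-17744) = 2577 + 17744 = 20321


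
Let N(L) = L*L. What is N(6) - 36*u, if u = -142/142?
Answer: 72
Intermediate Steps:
u = -1 (u = -142*1/142 = -1)
N(L) = L²
N(6) - 36*u = 6² - 36*(-1) = 36 + 36 = 72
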